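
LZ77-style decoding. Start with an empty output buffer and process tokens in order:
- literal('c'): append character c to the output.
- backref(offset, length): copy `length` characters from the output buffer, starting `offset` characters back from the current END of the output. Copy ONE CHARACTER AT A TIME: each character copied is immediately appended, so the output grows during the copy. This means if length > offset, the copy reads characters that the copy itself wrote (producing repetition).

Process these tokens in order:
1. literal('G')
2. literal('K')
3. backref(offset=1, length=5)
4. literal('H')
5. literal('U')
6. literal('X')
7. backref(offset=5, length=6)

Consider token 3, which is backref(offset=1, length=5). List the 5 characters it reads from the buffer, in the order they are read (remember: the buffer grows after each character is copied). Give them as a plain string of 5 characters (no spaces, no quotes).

Token 1: literal('G'). Output: "G"
Token 2: literal('K'). Output: "GK"
Token 3: backref(off=1, len=5). Buffer before: "GK" (len 2)
  byte 1: read out[1]='K', append. Buffer now: "GKK"
  byte 2: read out[2]='K', append. Buffer now: "GKKK"
  byte 3: read out[3]='K', append. Buffer now: "GKKKK"
  byte 4: read out[4]='K', append. Buffer now: "GKKKKK"
  byte 5: read out[5]='K', append. Buffer now: "GKKKKKK"

Answer: KKKKK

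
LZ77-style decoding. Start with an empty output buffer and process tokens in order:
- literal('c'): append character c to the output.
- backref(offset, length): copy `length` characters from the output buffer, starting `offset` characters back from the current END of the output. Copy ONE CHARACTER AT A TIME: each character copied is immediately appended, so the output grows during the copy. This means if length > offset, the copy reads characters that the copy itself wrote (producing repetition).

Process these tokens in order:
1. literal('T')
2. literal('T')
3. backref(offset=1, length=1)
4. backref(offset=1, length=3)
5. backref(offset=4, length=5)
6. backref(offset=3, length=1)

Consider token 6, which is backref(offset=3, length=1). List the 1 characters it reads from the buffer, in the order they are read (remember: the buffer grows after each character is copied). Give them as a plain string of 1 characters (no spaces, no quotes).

Answer: T

Derivation:
Token 1: literal('T'). Output: "T"
Token 2: literal('T'). Output: "TT"
Token 3: backref(off=1, len=1). Copied 'T' from pos 1. Output: "TTT"
Token 4: backref(off=1, len=3) (overlapping!). Copied 'TTT' from pos 2. Output: "TTTTTT"
Token 5: backref(off=4, len=5) (overlapping!). Copied 'TTTTT' from pos 2. Output: "TTTTTTTTTTT"
Token 6: backref(off=3, len=1). Buffer before: "TTTTTTTTTTT" (len 11)
  byte 1: read out[8]='T', append. Buffer now: "TTTTTTTTTTTT"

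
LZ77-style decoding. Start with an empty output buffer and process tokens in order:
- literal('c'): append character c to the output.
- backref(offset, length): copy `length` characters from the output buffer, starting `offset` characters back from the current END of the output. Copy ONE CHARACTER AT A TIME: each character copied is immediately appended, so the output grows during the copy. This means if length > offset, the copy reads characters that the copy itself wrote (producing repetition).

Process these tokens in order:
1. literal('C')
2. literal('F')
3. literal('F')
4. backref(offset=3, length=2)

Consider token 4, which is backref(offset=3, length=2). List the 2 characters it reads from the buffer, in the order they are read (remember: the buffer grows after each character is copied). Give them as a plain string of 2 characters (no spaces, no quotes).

Token 1: literal('C'). Output: "C"
Token 2: literal('F'). Output: "CF"
Token 3: literal('F'). Output: "CFF"
Token 4: backref(off=3, len=2). Buffer before: "CFF" (len 3)
  byte 1: read out[0]='C', append. Buffer now: "CFFC"
  byte 2: read out[1]='F', append. Buffer now: "CFFCF"

Answer: CF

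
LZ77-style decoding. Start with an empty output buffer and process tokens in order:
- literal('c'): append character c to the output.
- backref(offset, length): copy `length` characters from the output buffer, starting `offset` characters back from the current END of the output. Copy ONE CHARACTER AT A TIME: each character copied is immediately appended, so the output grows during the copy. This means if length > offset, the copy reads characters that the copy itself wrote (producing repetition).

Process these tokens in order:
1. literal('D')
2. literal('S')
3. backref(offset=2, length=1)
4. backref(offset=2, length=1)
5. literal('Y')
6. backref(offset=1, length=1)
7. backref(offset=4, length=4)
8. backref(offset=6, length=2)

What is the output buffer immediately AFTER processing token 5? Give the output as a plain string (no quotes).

Token 1: literal('D'). Output: "D"
Token 2: literal('S'). Output: "DS"
Token 3: backref(off=2, len=1). Copied 'D' from pos 0. Output: "DSD"
Token 4: backref(off=2, len=1). Copied 'S' from pos 1. Output: "DSDS"
Token 5: literal('Y'). Output: "DSDSY"

Answer: DSDSY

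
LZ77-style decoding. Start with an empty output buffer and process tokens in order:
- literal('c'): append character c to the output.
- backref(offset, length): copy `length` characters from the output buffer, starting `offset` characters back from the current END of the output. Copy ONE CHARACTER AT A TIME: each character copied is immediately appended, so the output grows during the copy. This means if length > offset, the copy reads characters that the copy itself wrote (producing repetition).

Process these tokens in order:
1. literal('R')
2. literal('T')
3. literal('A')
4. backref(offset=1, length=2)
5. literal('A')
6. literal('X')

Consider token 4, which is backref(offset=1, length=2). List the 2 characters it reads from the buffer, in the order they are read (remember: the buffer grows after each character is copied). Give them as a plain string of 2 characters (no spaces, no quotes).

Token 1: literal('R'). Output: "R"
Token 2: literal('T'). Output: "RT"
Token 3: literal('A'). Output: "RTA"
Token 4: backref(off=1, len=2). Buffer before: "RTA" (len 3)
  byte 1: read out[2]='A', append. Buffer now: "RTAA"
  byte 2: read out[3]='A', append. Buffer now: "RTAAA"

Answer: AA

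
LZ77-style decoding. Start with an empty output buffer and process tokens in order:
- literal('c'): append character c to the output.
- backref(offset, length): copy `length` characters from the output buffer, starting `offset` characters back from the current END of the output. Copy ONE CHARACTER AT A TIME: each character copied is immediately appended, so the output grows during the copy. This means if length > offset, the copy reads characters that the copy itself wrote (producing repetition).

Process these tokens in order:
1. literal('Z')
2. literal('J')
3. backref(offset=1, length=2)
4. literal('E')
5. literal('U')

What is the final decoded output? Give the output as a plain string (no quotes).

Token 1: literal('Z'). Output: "Z"
Token 2: literal('J'). Output: "ZJ"
Token 3: backref(off=1, len=2) (overlapping!). Copied 'JJ' from pos 1. Output: "ZJJJ"
Token 4: literal('E'). Output: "ZJJJE"
Token 5: literal('U'). Output: "ZJJJEU"

Answer: ZJJJEU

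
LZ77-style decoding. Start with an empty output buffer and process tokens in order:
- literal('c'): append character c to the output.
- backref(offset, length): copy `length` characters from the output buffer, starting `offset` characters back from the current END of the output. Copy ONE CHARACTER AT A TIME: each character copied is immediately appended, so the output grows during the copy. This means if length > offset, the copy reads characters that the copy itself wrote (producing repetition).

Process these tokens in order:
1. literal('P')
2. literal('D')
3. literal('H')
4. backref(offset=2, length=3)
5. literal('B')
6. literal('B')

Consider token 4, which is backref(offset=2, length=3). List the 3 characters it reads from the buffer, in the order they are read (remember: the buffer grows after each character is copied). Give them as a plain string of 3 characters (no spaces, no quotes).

Token 1: literal('P'). Output: "P"
Token 2: literal('D'). Output: "PD"
Token 3: literal('H'). Output: "PDH"
Token 4: backref(off=2, len=3). Buffer before: "PDH" (len 3)
  byte 1: read out[1]='D', append. Buffer now: "PDHD"
  byte 2: read out[2]='H', append. Buffer now: "PDHDH"
  byte 3: read out[3]='D', append. Buffer now: "PDHDHD"

Answer: DHD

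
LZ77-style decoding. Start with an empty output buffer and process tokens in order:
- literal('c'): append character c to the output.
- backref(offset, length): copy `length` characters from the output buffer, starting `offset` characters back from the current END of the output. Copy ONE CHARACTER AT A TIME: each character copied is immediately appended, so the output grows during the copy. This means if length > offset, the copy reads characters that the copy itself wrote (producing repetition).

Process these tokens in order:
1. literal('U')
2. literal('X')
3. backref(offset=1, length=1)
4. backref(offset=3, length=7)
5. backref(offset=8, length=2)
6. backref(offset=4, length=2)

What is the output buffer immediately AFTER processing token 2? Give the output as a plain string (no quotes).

Token 1: literal('U'). Output: "U"
Token 2: literal('X'). Output: "UX"

Answer: UX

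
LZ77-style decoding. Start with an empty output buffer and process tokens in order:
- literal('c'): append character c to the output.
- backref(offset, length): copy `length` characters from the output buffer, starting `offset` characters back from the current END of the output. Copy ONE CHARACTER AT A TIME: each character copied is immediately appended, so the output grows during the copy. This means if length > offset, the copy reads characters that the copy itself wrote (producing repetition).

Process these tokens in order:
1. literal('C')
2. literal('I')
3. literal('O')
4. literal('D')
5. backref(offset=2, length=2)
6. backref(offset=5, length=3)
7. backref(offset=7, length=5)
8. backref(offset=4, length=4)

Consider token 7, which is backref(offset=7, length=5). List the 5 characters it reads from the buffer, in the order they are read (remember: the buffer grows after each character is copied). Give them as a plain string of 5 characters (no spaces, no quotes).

Answer: ODODI

Derivation:
Token 1: literal('C'). Output: "C"
Token 2: literal('I'). Output: "CI"
Token 3: literal('O'). Output: "CIO"
Token 4: literal('D'). Output: "CIOD"
Token 5: backref(off=2, len=2). Copied 'OD' from pos 2. Output: "CIODOD"
Token 6: backref(off=5, len=3). Copied 'IOD' from pos 1. Output: "CIODODIOD"
Token 7: backref(off=7, len=5). Buffer before: "CIODODIOD" (len 9)
  byte 1: read out[2]='O', append. Buffer now: "CIODODIODO"
  byte 2: read out[3]='D', append. Buffer now: "CIODODIODOD"
  byte 3: read out[4]='O', append. Buffer now: "CIODODIODODO"
  byte 4: read out[5]='D', append. Buffer now: "CIODODIODODOD"
  byte 5: read out[6]='I', append. Buffer now: "CIODODIODODODI"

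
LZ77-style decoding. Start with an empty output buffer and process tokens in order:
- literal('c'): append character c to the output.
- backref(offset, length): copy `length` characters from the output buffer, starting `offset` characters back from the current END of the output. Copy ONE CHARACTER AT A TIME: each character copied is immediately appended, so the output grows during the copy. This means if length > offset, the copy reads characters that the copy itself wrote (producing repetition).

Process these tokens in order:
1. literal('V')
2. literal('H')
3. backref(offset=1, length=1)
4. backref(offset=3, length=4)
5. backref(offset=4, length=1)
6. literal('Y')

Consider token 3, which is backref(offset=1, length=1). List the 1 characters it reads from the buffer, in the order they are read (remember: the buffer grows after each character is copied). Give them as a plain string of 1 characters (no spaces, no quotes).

Token 1: literal('V'). Output: "V"
Token 2: literal('H'). Output: "VH"
Token 3: backref(off=1, len=1). Buffer before: "VH" (len 2)
  byte 1: read out[1]='H', append. Buffer now: "VHH"

Answer: H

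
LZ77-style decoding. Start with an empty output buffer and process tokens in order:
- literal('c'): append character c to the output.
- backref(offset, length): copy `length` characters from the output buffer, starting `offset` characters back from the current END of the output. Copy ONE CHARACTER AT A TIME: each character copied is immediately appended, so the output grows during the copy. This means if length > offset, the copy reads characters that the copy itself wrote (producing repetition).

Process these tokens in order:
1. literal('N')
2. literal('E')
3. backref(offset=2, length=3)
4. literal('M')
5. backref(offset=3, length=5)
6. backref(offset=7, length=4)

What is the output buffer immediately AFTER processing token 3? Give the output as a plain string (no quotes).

Answer: NENEN

Derivation:
Token 1: literal('N'). Output: "N"
Token 2: literal('E'). Output: "NE"
Token 3: backref(off=2, len=3) (overlapping!). Copied 'NEN' from pos 0. Output: "NENEN"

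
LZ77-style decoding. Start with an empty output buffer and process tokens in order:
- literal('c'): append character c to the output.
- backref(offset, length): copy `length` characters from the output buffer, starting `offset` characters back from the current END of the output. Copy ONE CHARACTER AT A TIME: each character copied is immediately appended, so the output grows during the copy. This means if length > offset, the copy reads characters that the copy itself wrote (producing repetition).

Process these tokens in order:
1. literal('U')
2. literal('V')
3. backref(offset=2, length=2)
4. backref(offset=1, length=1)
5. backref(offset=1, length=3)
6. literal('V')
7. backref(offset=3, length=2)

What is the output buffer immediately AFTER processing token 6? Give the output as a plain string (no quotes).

Answer: UVUVVVVVV

Derivation:
Token 1: literal('U'). Output: "U"
Token 2: literal('V'). Output: "UV"
Token 3: backref(off=2, len=2). Copied 'UV' from pos 0. Output: "UVUV"
Token 4: backref(off=1, len=1). Copied 'V' from pos 3. Output: "UVUVV"
Token 5: backref(off=1, len=3) (overlapping!). Copied 'VVV' from pos 4. Output: "UVUVVVVV"
Token 6: literal('V'). Output: "UVUVVVVVV"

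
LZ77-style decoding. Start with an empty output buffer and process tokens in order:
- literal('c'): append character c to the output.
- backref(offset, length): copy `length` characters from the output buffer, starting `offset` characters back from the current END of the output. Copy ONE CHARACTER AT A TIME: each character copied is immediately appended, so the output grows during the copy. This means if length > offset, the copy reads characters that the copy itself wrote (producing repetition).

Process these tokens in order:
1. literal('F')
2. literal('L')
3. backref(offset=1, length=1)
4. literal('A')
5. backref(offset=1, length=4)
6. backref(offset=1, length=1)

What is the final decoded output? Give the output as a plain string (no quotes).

Answer: FLLAAAAAA

Derivation:
Token 1: literal('F'). Output: "F"
Token 2: literal('L'). Output: "FL"
Token 3: backref(off=1, len=1). Copied 'L' from pos 1. Output: "FLL"
Token 4: literal('A'). Output: "FLLA"
Token 5: backref(off=1, len=4) (overlapping!). Copied 'AAAA' from pos 3. Output: "FLLAAAAA"
Token 6: backref(off=1, len=1). Copied 'A' from pos 7. Output: "FLLAAAAAA"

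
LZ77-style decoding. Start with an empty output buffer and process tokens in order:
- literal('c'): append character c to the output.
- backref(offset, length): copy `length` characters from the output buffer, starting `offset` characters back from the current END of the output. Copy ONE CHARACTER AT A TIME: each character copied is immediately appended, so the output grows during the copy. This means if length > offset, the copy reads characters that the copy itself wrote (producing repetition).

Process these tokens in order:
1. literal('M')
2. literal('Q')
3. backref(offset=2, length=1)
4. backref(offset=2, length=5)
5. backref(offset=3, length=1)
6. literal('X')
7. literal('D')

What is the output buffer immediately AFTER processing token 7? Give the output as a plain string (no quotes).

Token 1: literal('M'). Output: "M"
Token 2: literal('Q'). Output: "MQ"
Token 3: backref(off=2, len=1). Copied 'M' from pos 0. Output: "MQM"
Token 4: backref(off=2, len=5) (overlapping!). Copied 'QMQMQ' from pos 1. Output: "MQMQMQMQ"
Token 5: backref(off=3, len=1). Copied 'Q' from pos 5. Output: "MQMQMQMQQ"
Token 6: literal('X'). Output: "MQMQMQMQQX"
Token 7: literal('D'). Output: "MQMQMQMQQXD"

Answer: MQMQMQMQQXD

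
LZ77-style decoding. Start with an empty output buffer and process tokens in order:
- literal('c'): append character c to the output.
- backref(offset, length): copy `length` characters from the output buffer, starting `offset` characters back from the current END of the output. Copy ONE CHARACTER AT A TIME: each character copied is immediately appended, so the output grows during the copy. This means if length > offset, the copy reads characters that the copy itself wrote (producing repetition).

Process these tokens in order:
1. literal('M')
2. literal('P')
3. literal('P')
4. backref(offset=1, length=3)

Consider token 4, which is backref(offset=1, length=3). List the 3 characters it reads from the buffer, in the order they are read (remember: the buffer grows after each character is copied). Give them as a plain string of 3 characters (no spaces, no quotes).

Token 1: literal('M'). Output: "M"
Token 2: literal('P'). Output: "MP"
Token 3: literal('P'). Output: "MPP"
Token 4: backref(off=1, len=3). Buffer before: "MPP" (len 3)
  byte 1: read out[2]='P', append. Buffer now: "MPPP"
  byte 2: read out[3]='P', append. Buffer now: "MPPPP"
  byte 3: read out[4]='P', append. Buffer now: "MPPPPP"

Answer: PPP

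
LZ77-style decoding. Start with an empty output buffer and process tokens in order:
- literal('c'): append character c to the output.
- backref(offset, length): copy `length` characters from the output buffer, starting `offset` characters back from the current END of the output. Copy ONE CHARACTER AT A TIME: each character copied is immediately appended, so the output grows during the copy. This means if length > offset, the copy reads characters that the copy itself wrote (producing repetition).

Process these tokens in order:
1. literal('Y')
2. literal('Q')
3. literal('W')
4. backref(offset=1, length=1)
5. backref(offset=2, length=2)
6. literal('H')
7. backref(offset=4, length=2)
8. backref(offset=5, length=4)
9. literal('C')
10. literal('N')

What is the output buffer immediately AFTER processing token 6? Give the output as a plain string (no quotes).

Token 1: literal('Y'). Output: "Y"
Token 2: literal('Q'). Output: "YQ"
Token 3: literal('W'). Output: "YQW"
Token 4: backref(off=1, len=1). Copied 'W' from pos 2. Output: "YQWW"
Token 5: backref(off=2, len=2). Copied 'WW' from pos 2. Output: "YQWWWW"
Token 6: literal('H'). Output: "YQWWWWH"

Answer: YQWWWWH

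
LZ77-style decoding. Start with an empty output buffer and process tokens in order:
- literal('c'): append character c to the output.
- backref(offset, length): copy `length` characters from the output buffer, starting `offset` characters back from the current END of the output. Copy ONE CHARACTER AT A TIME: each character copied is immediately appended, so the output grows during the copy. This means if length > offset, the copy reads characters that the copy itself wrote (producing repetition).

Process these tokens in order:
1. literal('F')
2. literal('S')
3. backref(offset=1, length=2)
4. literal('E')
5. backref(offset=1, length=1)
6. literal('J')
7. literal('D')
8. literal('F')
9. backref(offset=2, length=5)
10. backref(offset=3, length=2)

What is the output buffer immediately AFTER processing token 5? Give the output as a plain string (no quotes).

Token 1: literal('F'). Output: "F"
Token 2: literal('S'). Output: "FS"
Token 3: backref(off=1, len=2) (overlapping!). Copied 'SS' from pos 1. Output: "FSSS"
Token 4: literal('E'). Output: "FSSSE"
Token 5: backref(off=1, len=1). Copied 'E' from pos 4. Output: "FSSSEE"

Answer: FSSSEE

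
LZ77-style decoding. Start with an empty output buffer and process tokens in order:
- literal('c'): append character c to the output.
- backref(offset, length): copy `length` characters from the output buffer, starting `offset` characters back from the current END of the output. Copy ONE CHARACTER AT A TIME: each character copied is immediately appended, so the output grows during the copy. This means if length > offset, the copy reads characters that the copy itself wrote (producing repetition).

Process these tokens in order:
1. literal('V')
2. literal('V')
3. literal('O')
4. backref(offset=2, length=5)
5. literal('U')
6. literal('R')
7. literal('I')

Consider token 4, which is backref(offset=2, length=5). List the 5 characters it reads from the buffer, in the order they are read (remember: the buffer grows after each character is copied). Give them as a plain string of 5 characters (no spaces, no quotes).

Answer: VOVOV

Derivation:
Token 1: literal('V'). Output: "V"
Token 2: literal('V'). Output: "VV"
Token 3: literal('O'). Output: "VVO"
Token 4: backref(off=2, len=5). Buffer before: "VVO" (len 3)
  byte 1: read out[1]='V', append. Buffer now: "VVOV"
  byte 2: read out[2]='O', append. Buffer now: "VVOVO"
  byte 3: read out[3]='V', append. Buffer now: "VVOVOV"
  byte 4: read out[4]='O', append. Buffer now: "VVOVOVO"
  byte 5: read out[5]='V', append. Buffer now: "VVOVOVOV"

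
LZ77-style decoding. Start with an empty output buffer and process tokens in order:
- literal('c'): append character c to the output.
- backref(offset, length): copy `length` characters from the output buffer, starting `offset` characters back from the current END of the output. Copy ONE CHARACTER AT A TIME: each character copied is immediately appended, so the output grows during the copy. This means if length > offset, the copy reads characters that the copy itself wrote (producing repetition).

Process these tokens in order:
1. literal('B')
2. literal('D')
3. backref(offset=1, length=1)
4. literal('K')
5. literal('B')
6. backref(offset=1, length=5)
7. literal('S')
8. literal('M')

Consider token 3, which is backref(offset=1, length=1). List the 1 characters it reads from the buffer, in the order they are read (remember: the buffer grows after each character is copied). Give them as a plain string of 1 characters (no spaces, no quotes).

Answer: D

Derivation:
Token 1: literal('B'). Output: "B"
Token 2: literal('D'). Output: "BD"
Token 3: backref(off=1, len=1). Buffer before: "BD" (len 2)
  byte 1: read out[1]='D', append. Buffer now: "BDD"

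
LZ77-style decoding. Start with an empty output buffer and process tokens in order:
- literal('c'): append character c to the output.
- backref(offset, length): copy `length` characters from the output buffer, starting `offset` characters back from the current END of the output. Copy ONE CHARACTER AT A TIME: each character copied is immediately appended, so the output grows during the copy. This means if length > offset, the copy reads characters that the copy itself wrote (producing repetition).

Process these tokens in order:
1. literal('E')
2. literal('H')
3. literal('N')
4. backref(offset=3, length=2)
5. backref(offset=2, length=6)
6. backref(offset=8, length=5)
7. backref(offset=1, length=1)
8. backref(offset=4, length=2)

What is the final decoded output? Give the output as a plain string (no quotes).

Token 1: literal('E'). Output: "E"
Token 2: literal('H'). Output: "EH"
Token 3: literal('N'). Output: "EHN"
Token 4: backref(off=3, len=2). Copied 'EH' from pos 0. Output: "EHNEH"
Token 5: backref(off=2, len=6) (overlapping!). Copied 'EHEHEH' from pos 3. Output: "EHNEHEHEHEH"
Token 6: backref(off=8, len=5). Copied 'EHEHE' from pos 3. Output: "EHNEHEHEHEHEHEHE"
Token 7: backref(off=1, len=1). Copied 'E' from pos 15. Output: "EHNEHEHEHEHEHEHEE"
Token 8: backref(off=4, len=2). Copied 'EH' from pos 13. Output: "EHNEHEHEHEHEHEHEEEH"

Answer: EHNEHEHEHEHEHEHEEEH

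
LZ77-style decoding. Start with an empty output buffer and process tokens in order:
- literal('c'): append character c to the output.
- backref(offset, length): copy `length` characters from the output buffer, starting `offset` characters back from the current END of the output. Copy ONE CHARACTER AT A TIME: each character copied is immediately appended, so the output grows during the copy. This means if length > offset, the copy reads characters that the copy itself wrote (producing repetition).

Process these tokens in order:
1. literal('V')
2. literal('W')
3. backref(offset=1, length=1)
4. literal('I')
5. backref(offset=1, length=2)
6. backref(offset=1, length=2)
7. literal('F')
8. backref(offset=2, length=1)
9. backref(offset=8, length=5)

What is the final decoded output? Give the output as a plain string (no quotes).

Answer: VWWIIIIIFIWIIII

Derivation:
Token 1: literal('V'). Output: "V"
Token 2: literal('W'). Output: "VW"
Token 3: backref(off=1, len=1). Copied 'W' from pos 1. Output: "VWW"
Token 4: literal('I'). Output: "VWWI"
Token 5: backref(off=1, len=2) (overlapping!). Copied 'II' from pos 3. Output: "VWWIII"
Token 6: backref(off=1, len=2) (overlapping!). Copied 'II' from pos 5. Output: "VWWIIIII"
Token 7: literal('F'). Output: "VWWIIIIIF"
Token 8: backref(off=2, len=1). Copied 'I' from pos 7. Output: "VWWIIIIIFI"
Token 9: backref(off=8, len=5). Copied 'WIIII' from pos 2. Output: "VWWIIIIIFIWIIII"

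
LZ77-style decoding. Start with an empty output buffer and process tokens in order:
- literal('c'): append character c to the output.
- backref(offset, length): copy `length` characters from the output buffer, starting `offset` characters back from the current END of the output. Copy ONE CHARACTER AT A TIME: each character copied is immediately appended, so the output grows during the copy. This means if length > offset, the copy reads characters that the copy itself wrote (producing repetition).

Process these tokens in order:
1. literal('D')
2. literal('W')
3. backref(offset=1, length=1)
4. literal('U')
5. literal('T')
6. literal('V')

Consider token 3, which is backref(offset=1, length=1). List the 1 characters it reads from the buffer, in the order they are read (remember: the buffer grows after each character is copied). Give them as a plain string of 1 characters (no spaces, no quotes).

Token 1: literal('D'). Output: "D"
Token 2: literal('W'). Output: "DW"
Token 3: backref(off=1, len=1). Buffer before: "DW" (len 2)
  byte 1: read out[1]='W', append. Buffer now: "DWW"

Answer: W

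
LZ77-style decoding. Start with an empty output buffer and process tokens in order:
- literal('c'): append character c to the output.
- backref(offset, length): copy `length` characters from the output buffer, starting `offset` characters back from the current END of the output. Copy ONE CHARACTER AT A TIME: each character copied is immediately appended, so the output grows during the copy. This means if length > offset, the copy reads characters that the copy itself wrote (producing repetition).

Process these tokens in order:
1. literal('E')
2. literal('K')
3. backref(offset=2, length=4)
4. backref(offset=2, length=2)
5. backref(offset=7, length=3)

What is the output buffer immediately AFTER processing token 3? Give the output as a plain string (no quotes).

Token 1: literal('E'). Output: "E"
Token 2: literal('K'). Output: "EK"
Token 3: backref(off=2, len=4) (overlapping!). Copied 'EKEK' from pos 0. Output: "EKEKEK"

Answer: EKEKEK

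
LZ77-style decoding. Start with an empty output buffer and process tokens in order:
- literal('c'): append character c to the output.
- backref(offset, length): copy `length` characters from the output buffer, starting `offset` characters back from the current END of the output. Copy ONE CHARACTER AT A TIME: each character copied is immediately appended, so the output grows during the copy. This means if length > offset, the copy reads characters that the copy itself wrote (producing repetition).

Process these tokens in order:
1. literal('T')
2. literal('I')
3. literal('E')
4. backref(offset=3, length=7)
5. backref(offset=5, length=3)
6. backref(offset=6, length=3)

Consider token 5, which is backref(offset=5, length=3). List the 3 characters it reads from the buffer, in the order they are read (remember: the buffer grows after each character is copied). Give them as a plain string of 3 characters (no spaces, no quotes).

Answer: ETI

Derivation:
Token 1: literal('T'). Output: "T"
Token 2: literal('I'). Output: "TI"
Token 3: literal('E'). Output: "TIE"
Token 4: backref(off=3, len=7) (overlapping!). Copied 'TIETIET' from pos 0. Output: "TIETIETIET"
Token 5: backref(off=5, len=3). Buffer before: "TIETIETIET" (len 10)
  byte 1: read out[5]='E', append. Buffer now: "TIETIETIETE"
  byte 2: read out[6]='T', append. Buffer now: "TIETIETIETET"
  byte 3: read out[7]='I', append. Buffer now: "TIETIETIETETI"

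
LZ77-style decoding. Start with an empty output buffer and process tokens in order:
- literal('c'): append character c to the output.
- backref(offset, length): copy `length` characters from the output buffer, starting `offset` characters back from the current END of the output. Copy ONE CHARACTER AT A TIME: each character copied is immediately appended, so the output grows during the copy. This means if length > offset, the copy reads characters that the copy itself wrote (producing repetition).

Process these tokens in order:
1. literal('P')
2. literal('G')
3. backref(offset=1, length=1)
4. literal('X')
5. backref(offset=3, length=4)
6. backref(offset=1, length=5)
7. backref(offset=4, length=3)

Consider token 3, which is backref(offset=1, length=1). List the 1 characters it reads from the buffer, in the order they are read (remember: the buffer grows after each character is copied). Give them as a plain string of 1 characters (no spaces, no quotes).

Token 1: literal('P'). Output: "P"
Token 2: literal('G'). Output: "PG"
Token 3: backref(off=1, len=1). Buffer before: "PG" (len 2)
  byte 1: read out[1]='G', append. Buffer now: "PGG"

Answer: G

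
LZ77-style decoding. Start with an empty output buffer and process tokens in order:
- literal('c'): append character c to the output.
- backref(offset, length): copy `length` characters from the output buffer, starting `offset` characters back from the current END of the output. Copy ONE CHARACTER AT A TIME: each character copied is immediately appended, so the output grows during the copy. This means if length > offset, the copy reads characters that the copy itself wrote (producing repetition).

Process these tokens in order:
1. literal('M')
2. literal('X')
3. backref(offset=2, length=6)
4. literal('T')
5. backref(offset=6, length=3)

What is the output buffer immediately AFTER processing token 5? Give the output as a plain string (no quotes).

Answer: MXMXMXMXTXMX

Derivation:
Token 1: literal('M'). Output: "M"
Token 2: literal('X'). Output: "MX"
Token 3: backref(off=2, len=6) (overlapping!). Copied 'MXMXMX' from pos 0. Output: "MXMXMXMX"
Token 4: literal('T'). Output: "MXMXMXMXT"
Token 5: backref(off=6, len=3). Copied 'XMX' from pos 3. Output: "MXMXMXMXTXMX"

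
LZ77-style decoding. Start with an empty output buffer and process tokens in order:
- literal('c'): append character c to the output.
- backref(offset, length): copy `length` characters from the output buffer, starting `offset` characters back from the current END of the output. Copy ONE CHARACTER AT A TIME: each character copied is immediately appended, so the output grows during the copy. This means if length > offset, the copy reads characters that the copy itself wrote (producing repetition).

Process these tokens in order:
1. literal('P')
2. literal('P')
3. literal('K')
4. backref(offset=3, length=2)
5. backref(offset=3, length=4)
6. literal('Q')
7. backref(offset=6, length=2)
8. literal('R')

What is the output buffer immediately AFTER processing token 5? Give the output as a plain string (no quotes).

Token 1: literal('P'). Output: "P"
Token 2: literal('P'). Output: "PP"
Token 3: literal('K'). Output: "PPK"
Token 4: backref(off=3, len=2). Copied 'PP' from pos 0. Output: "PPKPP"
Token 5: backref(off=3, len=4) (overlapping!). Copied 'KPPK' from pos 2. Output: "PPKPPKPPK"

Answer: PPKPPKPPK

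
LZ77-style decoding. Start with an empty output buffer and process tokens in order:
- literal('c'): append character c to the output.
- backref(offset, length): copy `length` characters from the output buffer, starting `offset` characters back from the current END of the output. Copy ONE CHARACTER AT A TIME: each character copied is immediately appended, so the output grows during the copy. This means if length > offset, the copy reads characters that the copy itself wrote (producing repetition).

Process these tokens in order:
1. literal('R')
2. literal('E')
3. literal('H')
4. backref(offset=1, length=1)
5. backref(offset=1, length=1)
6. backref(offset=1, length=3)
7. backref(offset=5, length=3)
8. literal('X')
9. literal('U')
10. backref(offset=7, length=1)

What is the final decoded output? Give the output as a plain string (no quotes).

Token 1: literal('R'). Output: "R"
Token 2: literal('E'). Output: "RE"
Token 3: literal('H'). Output: "REH"
Token 4: backref(off=1, len=1). Copied 'H' from pos 2. Output: "REHH"
Token 5: backref(off=1, len=1). Copied 'H' from pos 3. Output: "REHHH"
Token 6: backref(off=1, len=3) (overlapping!). Copied 'HHH' from pos 4. Output: "REHHHHHH"
Token 7: backref(off=5, len=3). Copied 'HHH' from pos 3. Output: "REHHHHHHHHH"
Token 8: literal('X'). Output: "REHHHHHHHHHX"
Token 9: literal('U'). Output: "REHHHHHHHHHXU"
Token 10: backref(off=7, len=1). Copied 'H' from pos 6. Output: "REHHHHHHHHHXUH"

Answer: REHHHHHHHHHXUH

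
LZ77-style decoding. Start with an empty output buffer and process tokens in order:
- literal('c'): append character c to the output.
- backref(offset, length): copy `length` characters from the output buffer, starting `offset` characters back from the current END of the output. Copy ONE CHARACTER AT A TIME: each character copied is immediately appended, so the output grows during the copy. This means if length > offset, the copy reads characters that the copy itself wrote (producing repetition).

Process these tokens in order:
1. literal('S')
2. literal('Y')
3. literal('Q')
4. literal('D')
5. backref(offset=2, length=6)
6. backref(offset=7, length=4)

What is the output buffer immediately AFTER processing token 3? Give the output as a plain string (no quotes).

Token 1: literal('S'). Output: "S"
Token 2: literal('Y'). Output: "SY"
Token 3: literal('Q'). Output: "SYQ"

Answer: SYQ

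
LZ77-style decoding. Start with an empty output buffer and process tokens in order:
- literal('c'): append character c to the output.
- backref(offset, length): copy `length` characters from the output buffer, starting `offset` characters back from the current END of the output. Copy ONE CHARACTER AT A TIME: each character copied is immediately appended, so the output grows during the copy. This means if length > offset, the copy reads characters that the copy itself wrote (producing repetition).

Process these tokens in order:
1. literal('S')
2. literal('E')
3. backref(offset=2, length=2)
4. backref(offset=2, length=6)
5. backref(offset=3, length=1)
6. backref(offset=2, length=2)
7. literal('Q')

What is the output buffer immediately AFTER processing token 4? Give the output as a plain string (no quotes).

Token 1: literal('S'). Output: "S"
Token 2: literal('E'). Output: "SE"
Token 3: backref(off=2, len=2). Copied 'SE' from pos 0. Output: "SESE"
Token 4: backref(off=2, len=6) (overlapping!). Copied 'SESESE' from pos 2. Output: "SESESESESE"

Answer: SESESESESE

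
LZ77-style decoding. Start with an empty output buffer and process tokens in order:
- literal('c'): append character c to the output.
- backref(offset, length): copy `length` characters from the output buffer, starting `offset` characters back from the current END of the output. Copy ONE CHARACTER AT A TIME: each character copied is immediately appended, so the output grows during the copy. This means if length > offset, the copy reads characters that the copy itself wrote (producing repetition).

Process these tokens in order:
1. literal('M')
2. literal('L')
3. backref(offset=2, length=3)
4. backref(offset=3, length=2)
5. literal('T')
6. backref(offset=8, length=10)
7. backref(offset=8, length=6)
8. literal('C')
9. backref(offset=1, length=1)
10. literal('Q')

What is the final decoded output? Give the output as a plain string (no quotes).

Token 1: literal('M'). Output: "M"
Token 2: literal('L'). Output: "ML"
Token 3: backref(off=2, len=3) (overlapping!). Copied 'MLM' from pos 0. Output: "MLMLM"
Token 4: backref(off=3, len=2). Copied 'ML' from pos 2. Output: "MLMLMML"
Token 5: literal('T'). Output: "MLMLMMLT"
Token 6: backref(off=8, len=10) (overlapping!). Copied 'MLMLMMLTML' from pos 0. Output: "MLMLMMLTMLMLMMLTML"
Token 7: backref(off=8, len=6). Copied 'MLMMLT' from pos 10. Output: "MLMLMMLTMLMLMMLTMLMLMMLT"
Token 8: literal('C'). Output: "MLMLMMLTMLMLMMLTMLMLMMLTC"
Token 9: backref(off=1, len=1). Copied 'C' from pos 24. Output: "MLMLMMLTMLMLMMLTMLMLMMLTCC"
Token 10: literal('Q'). Output: "MLMLMMLTMLMLMMLTMLMLMMLTCCQ"

Answer: MLMLMMLTMLMLMMLTMLMLMMLTCCQ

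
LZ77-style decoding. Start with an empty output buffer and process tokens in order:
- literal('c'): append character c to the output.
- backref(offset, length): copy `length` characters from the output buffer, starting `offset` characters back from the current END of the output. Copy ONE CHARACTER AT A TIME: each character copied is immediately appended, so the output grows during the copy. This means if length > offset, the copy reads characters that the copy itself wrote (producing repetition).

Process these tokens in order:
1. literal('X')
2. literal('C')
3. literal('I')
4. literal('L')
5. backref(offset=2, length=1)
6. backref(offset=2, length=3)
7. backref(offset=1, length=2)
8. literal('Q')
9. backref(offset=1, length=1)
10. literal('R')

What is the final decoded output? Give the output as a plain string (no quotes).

Answer: XCILILILLLQQR

Derivation:
Token 1: literal('X'). Output: "X"
Token 2: literal('C'). Output: "XC"
Token 3: literal('I'). Output: "XCI"
Token 4: literal('L'). Output: "XCIL"
Token 5: backref(off=2, len=1). Copied 'I' from pos 2. Output: "XCILI"
Token 6: backref(off=2, len=3) (overlapping!). Copied 'LIL' from pos 3. Output: "XCILILIL"
Token 7: backref(off=1, len=2) (overlapping!). Copied 'LL' from pos 7. Output: "XCILILILLL"
Token 8: literal('Q'). Output: "XCILILILLLQ"
Token 9: backref(off=1, len=1). Copied 'Q' from pos 10. Output: "XCILILILLLQQ"
Token 10: literal('R'). Output: "XCILILILLLQQR"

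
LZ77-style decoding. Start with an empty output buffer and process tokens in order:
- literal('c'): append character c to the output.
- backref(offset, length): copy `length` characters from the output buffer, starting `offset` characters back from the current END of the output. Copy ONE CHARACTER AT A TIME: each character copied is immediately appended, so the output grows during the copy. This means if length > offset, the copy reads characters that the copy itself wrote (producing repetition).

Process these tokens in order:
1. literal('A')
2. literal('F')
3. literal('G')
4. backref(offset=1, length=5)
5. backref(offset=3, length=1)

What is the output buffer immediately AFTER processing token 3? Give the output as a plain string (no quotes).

Answer: AFG

Derivation:
Token 1: literal('A'). Output: "A"
Token 2: literal('F'). Output: "AF"
Token 3: literal('G'). Output: "AFG"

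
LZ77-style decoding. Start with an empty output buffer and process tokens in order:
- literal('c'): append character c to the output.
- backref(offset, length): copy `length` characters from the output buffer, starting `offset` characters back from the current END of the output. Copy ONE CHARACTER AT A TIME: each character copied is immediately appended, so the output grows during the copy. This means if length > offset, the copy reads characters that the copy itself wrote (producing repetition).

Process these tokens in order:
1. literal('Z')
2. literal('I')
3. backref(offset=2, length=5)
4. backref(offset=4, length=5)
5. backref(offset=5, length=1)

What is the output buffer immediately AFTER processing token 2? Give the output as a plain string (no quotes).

Token 1: literal('Z'). Output: "Z"
Token 2: literal('I'). Output: "ZI"

Answer: ZI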